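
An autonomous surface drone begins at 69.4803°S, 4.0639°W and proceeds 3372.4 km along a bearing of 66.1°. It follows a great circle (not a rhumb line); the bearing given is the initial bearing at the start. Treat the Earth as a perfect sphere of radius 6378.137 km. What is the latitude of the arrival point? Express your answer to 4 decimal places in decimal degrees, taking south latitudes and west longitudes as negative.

latitude -47.4781°

δ = 3372.4/6378.137 = 0.528744 rad (30.2948°).
Converting: φ₁ = -1.212660 rad, θ = 1.153663 rad.
sin φ₂ = sin φ₁ cos δ + cos φ₁ sin δ cos θ = (-0.936552)(0.863441) + (0.350529)(0.504449)(0.405142) = -0.737019
φ₂ = asin(-0.737019) = -0.828649 rad = -47.4781°.
Δλ = atan2( sin θ sin δ cos φ₁ , cos δ − sin φ₁ sin φ₂ ) = atan2(0.161662, 0.173185) = 0.750999 rad = 43.0291°.
λ₂ = -4.0639° + 43.0291° = 38.9652°.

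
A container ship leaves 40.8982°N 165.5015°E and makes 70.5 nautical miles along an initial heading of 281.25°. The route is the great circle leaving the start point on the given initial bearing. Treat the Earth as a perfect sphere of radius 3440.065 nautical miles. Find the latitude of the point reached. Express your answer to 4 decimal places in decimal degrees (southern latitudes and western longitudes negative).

Central angle δ = d/R = 0.020494 rad.
With φ₁ = 40.8982° = 0.713808 rad and θ = 281.25° = 4.908739 rad:
sin φ₂ = sin φ₁ cos δ + cos φ₁ sin δ cos θ = (0.654717)(0.999790) + (0.755874)(0.020492)(0.195090) = 0.657601
φ₂ = asin(0.657601) = 0.717631 rad = 41.1172°.
Δλ = atan2( sin θ sin δ cos φ₁ , cos δ − sin φ₁ sin φ₂ ) = atan2(-0.015192, 0.569247) = -0.026682 rad = -1.5287°.
λ₂ = λ₁ + Δλ = 163.9728°.

latitude 41.1172°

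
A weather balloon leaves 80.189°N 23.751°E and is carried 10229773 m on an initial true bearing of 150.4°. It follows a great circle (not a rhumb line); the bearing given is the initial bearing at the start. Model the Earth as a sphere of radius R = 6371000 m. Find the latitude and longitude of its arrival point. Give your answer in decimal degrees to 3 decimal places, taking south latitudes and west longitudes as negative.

The arc subtends δ = 10229773/6371000 = 1.605678 rad at the centre.
With φ₁ = 80.189° = 1.399562 rad and θ = 150.4° = 2.624975 rad:
Destination latitude: φ₂ = arcsin( sin φ₁ cos δ + cos φ₁ sin δ cos θ ) = arcsin(-0.182435) = -10.512°.
For the longitude increment, Δλ = atan2( sin θ sin δ cos φ₁, cos δ − sin φ₁ sin φ₂ ) = atan2(0.084116, 0.144893) = 30.137°.
Hence λ₂ = 23.751° + 30.137° = 53.888°.

latitude -10.512°, longitude 53.888°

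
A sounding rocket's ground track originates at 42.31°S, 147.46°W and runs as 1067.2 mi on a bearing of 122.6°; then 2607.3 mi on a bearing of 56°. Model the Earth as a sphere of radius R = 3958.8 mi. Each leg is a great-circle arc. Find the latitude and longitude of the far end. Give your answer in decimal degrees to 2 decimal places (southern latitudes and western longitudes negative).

Apply the spherical direct solution leg by leg, carrying full precision between legs.
Leg 1: from (-42.31°, -147.46°), δ = 1067.2/3958.8 = 0.269577 rad, θ = 122.6° → φ = -49.02°, λ = -127.45°.
Leg 2: from (-49.02°, -127.45°), δ = 2607.3/3958.8 = 0.658609 rad, θ = 56° → φ = -21.88°, λ = -94.31°.

latitude -21.88°, longitude -94.31°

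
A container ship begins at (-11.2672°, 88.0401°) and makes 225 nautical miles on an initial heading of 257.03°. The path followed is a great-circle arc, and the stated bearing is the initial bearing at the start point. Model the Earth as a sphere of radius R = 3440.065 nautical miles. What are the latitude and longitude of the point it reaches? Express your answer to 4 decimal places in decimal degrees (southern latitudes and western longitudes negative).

latitude -12.0845°, longitude 84.3055°

δ = 225/3440.065 = 0.065406 rad (3.7475°).
Converting: φ₁ = -0.196650 rad, θ = 4.486020 rad.
Destination latitude: φ₂ = arcsin( sin φ₁ cos δ + cos φ₁ sin δ cos θ ) = arcsin(-0.209354) = -12.0845°.
Δλ = atan2( sin θ sin δ cos φ₁ , cos δ − sin φ₁ sin φ₂ ) = atan2(-0.062464, 0.956957) = -0.065181 rad = -3.7346°.
λ₂ = 88.0401° + -3.7346° = 84.3055°.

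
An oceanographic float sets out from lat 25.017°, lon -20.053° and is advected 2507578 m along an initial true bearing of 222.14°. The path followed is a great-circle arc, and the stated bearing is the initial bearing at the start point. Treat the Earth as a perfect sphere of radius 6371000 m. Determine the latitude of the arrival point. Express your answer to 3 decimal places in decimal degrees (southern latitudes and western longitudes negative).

δ = 2507578/6371000 = 0.393593 rad (22.5512°).
Converting: φ₁ = 0.436629 rad, θ = 3.877074 rad.
Applying the spherical law of cosines for sides, sin φ₂ = sin φ₁ cos δ + cos φ₁ sin δ cos θ = 0.132857, so φ₂ = 7.635°.
Δλ = atan2( sin θ sin δ cos φ₁ , cos δ − sin φ₁ sin φ₂ ) = atan2(-0.233173, 0.867354) = -0.262623 rad = -15.047°.
λ₂ = -20.053° + -15.047° = -35.100°.

latitude 7.635°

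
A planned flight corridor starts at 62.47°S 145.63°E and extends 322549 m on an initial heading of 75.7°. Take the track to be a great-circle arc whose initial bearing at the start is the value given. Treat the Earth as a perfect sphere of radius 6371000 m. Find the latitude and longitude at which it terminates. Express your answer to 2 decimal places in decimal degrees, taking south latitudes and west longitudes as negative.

latitude -61.62°, longitude 151.55°

The arc subtends δ = 322549/6371000 = 0.050628 rad at the centre.
With φ₁ = -62.47° = -1.090307 rad and θ = 75.7° = 1.321214 rad:
Destination latitude: φ₂ = arcsin( sin φ₁ cos δ + cos φ₁ sin δ cos θ ) = arcsin(-0.879855) = -61.62°.
For the longitude increment, Δλ = atan2( sin θ sin δ cos φ₁, cos δ − sin φ₁ sin φ₂ ) = atan2(0.022666, 0.218490) = 5.92°.
λ₂ = λ₁ + Δλ = 151.55°.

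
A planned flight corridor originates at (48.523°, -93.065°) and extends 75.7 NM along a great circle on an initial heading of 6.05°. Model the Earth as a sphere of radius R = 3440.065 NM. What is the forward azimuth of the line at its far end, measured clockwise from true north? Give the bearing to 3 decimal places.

The arc subtends δ = 75.7/3440.065 = 0.022005 rad at the centre.
Start latitude φ₁ = 0.846886 rad; initial bearing θ = 0.105592 rad.
sin φ₂ = sin φ₁ cos δ + cos φ₁ sin δ cos θ = (0.749222)(0.999758) + (0.662319)(0.022004)(0.994430) = 0.763533
φ₂ = asin(0.763533) = 0.868766 rad = 49.777°.
Δλ = atan2( sin θ sin δ cos φ₁ , cos δ − sin φ₁ sin φ₂ ) = atan2(0.001536, 0.427703) = 0.003591 rad = 0.206°.
λ₂ = -93.065° + 0.206° = -92.859°.
The forward bearing on arrival equals the back-azimuth from the destination plus 180°.
Back-azimuth from P₂ (49.777°, -92.859°) to P₁ (48.523°, -93.065°), with Δλ' = λ₁ − λ₂ = -0.206°: atan2( sin Δλ' cos φ₁ , cos φ₂ sin φ₁ − sin φ₂ cos φ₁ cos Δλ' ) = 186.206°.
Final bearing = (186.206° + 180°) mod 360° = 6.206°.

final bearing 6.206°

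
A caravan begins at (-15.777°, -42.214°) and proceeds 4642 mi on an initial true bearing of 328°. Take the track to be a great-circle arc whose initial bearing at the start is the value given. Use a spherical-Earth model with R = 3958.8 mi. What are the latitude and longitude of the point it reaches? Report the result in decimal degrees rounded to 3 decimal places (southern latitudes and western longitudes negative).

latitude 40.301°, longitude -82.041°

Angular distance δ = d/R = 4642 / 3958.8 = 1.172578 rad.
Start latitude φ₁ = -0.275361 rad; initial bearing θ = 5.724680 rad.
Destination latitude: φ₂ = arcsin( sin φ₁ cos δ + cos φ₁ sin δ cos θ ) = arcsin(0.646808) = 40.301°.
For the longitude increment, Δλ = atan2( sin θ sin δ cos φ₁, cos δ − sin φ₁ sin φ₂ ) = atan2(-0.470053, 0.563640) = -39.827°.
λ₂ = -42.214° + -39.827° = -82.041°.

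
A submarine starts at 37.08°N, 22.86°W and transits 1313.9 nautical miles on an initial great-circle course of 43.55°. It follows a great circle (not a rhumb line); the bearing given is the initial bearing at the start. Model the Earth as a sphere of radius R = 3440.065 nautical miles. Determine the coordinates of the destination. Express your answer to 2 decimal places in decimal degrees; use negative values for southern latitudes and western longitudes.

latitude 50.80°, longitude 1.12°

Central angle δ = d/R = 0.381940 rad.
Start latitude φ₁ = 0.647168 rad; initial bearing θ = 0.760091 rad.
Destination latitude: φ₂ = arcsin( sin φ₁ cos δ + cos φ₁ sin δ cos θ ) = arcsin(0.775000) = 50.80°.
Then Δλ = atan2(0.204874, 0.460673) = 0.418461 rad, from sin θ sin δ cos φ₁ over cos δ − sin φ₁ sin φ₂.
Hence λ₂ = -22.86° + 23.98° = 1.12°.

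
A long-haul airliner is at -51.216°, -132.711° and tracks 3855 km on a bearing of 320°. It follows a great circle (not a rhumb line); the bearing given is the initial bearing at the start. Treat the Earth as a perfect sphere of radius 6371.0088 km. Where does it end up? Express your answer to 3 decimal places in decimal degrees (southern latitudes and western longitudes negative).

latitude -21.603°, longitude -155.869°

Angular distance δ = d/R = 3855 / 6371.0088 = 0.605085 rad.
With φ₁ = -51.216° = -0.893888 rad and θ = 320° = 5.585054 rad:
Destination latitude: φ₂ = arcsin( sin φ₁ cos δ + cos φ₁ sin δ cos θ ) = arcsin(-0.368165) = -21.603°.
For the longitude increment, Δλ = atan2( sin θ sin δ cos φ₁, cos δ − sin φ₁ sin φ₂ ) = atan2(-0.229031, 0.535464) = -23.158°.
λ₂ = -132.711° + -23.158° = -155.869°.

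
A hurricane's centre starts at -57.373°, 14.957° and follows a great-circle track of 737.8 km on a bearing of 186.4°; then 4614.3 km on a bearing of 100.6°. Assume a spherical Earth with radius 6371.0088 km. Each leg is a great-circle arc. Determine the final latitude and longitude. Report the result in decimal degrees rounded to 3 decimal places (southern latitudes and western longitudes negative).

latitude -46.590°, longitude 84.664°

Apply the spherical direct solution leg by leg, carrying full precision between legs.
Leg 1: from (-57.373°, 14.957°), δ = 737.8/6371.0088 = 0.115806 rad, θ = 186.4° → φ = -63.957°, λ = 13.276°.
Leg 2: from (-63.957°, 13.276°), δ = 4614.3/6371.0088 = 0.724265 rad, θ = 100.6° → φ = -46.590°, λ = 84.664°.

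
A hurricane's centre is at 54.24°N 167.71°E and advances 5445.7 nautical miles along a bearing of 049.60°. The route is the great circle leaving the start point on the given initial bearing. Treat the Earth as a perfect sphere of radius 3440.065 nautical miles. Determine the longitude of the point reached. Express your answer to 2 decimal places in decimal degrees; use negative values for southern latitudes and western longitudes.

longitude -67.30°

δ = 5445.7/3440.065 = 1.583022 rad (90.7005°).
With φ₁ = 54.24° = 0.946667 rad and θ = 49.6° = 0.865683 rad:
Destination latitude: φ₂ = arcsin( sin φ₁ cos δ + cos φ₁ sin δ cos θ ) = arcsin(0.368806) = 21.64°.
For the longitude increment, Δλ = atan2( sin θ sin δ cos φ₁, cos δ − sin φ₁ sin φ₂ ) = atan2(0.445003, -0.311502) = 124.99°.
λ₂ = 167.71° + 124.99° = 292.70°, normalized to (−180°, 180°] → -67.30°.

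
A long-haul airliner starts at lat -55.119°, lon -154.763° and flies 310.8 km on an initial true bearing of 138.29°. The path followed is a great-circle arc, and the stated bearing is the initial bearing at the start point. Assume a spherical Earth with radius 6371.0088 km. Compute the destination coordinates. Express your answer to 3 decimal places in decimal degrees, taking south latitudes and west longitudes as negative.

latitude -57.160°, longitude -151.333°

δ = 310.8/6371.0088 = 0.048783 rad (2.7951°).
Start latitude φ₁ = -0.962008 rad; initial bearing θ = 2.413616 rad.
sin φ₂ = sin φ₁ cos δ + cos φ₁ sin δ cos θ = (-0.820342)(0.998810) + (0.571874)(0.048764)(-0.746522) = -0.840184
φ₂ = asin(-0.840184) = -0.997622 rad = -57.160°.
For the longitude increment, Δλ = atan2( sin θ sin δ cos φ₁, cos δ − sin φ₁ sin φ₂ ) = atan2(0.018555, 0.309573) = 3.430°.
Hence λ₂ = -154.763° + 3.430° = -151.333°.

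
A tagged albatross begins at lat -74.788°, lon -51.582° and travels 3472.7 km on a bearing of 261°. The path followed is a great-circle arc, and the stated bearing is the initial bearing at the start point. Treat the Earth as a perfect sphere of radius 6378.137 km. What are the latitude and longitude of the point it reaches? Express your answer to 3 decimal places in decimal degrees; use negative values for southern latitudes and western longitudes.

Central angle δ = d/R = 0.544469 rad.
Converting: φ₁ = -1.305297 rad, θ = 4.555309 rad.
Applying the spherical law of cosines for sides, sin φ₂ = sin φ₁ cos δ + cos φ₁ sin δ cos θ = -0.846691, so φ₂ = -57.854°.
Then Δλ = atan2(-0.134236, 0.038378) = -1.292327 rad, from sin θ sin δ cos φ₁ over cos δ − sin φ₁ sin φ₂.
λ₂ = -51.582° + -74.045° = -125.627°.

latitude -57.854°, longitude -125.627°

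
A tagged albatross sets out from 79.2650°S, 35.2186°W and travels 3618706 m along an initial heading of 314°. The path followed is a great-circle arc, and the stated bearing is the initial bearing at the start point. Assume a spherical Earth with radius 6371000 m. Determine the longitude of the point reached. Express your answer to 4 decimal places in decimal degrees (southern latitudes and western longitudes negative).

longitude -71.6551°

Angular distance δ = d/R = 3618706 / 6371000 = 0.567997 rad.
With φ₁ = -79.2650° = -1.383435 rad and θ = 314° = 5.480334 rad:
Destination latitude: φ₂ = arcsin( sin φ₁ cos δ + cos φ₁ sin δ cos θ ) = arcsin(-0.758622) = -49.3429°.
Then Δλ = atan2(-0.072079, 0.097635) = -0.635937 rad, from sin θ sin δ cos φ₁ over cos δ − sin φ₁ sin φ₂.
λ₂ = λ₁ + Δλ = -71.6551°.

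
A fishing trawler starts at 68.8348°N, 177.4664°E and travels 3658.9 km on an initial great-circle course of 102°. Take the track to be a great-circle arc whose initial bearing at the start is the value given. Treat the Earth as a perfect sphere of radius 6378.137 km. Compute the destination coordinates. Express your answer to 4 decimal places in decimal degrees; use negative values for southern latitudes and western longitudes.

latitude 47.9465°, longitude -130.1114°

Angular distance δ = d/R = 3658.9 / 6378.137 = 0.573663 rad.
Converting: φ₁ = 1.201394 rad, θ = 1.780236 rad.
Destination latitude: φ₂ = arcsin( sin φ₁ cos δ + cos φ₁ sin δ cos θ ) = arcsin(0.742520) = 47.9465°.
Δλ = atan2( sin θ sin δ cos φ₁ , cos δ − sin φ₁ sin φ₂ ) = atan2(0.191669, 0.147487) = 0.914940 rad = 52.4222°.
λ₂ = 177.4664° + 52.4222° = 229.8886°, normalized to (−180°, 180°] → -130.1114°.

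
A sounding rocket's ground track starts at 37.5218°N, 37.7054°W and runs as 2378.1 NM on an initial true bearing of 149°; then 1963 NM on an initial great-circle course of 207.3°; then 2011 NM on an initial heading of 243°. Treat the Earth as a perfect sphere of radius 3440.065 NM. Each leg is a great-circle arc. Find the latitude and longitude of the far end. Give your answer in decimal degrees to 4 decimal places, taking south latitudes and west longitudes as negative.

Apply the spherical direct solution leg by leg, carrying full precision between legs.
Leg 1: from (37.5218°, -37.7054°), δ = 2378.1/3440.065 = 0.691295 rad, θ = 149° → φ = 2.0524°, λ = -18.5236°.
Leg 2: from (2.0524°, -18.5236°), δ = 1963/3440.065 = 0.570629 rad, θ = 207.3° → φ = -26.7147°, λ = -34.6258°.
Leg 3: from (-26.7147°, -34.6258°), δ = 2011/3440.065 = 0.584582 rad, θ = 243° → φ = -36.7761°, λ = -72.4960°.

latitude -36.7761°, longitude -72.4960°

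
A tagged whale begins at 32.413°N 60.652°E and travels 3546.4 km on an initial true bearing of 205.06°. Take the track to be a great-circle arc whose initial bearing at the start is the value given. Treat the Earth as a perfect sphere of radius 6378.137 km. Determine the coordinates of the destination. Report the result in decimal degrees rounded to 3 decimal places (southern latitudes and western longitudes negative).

Angular distance δ = d/R = 3546.4 / 6378.137 = 0.556024 rad.
Start latitude φ₁ = 0.565714 rad; initial bearing θ = 3.578972 rad.
Destination latitude: φ₂ = arcsin( sin φ₁ cos δ + cos φ₁ sin δ cos θ ) = arcsin(0.051634) = 2.960°.
Δλ = atan2( sin θ sin δ cos φ₁ , cos δ − sin φ₁ sin φ₂ ) = atan2(-0.188735, 0.821683) = -0.225776 rad = -12.936°.
λ₂ = 60.652° + -12.936° = 47.716°.

latitude 2.960°, longitude 47.716°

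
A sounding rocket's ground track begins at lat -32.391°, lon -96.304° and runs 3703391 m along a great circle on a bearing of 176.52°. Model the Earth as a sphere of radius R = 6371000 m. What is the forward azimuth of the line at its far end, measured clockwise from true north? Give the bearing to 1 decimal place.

final bearing 172.9°

δ = 3703391/6371000 = 0.581289 rad (33.3054°).
With φ₁ = -32.391° = -0.565330 rad and θ = 176.52° = 3.080855 rad:
Destination latitude: φ₂ = arcsin( sin φ₁ cos δ + cos φ₁ sin δ cos θ ) = arcsin(-0.910522) = -65.578°.
For the longitude increment, Δλ = atan2( sin θ sin δ cos φ₁, cos δ − sin φ₁ sin φ₂ ) = atan2(0.028145, 0.347994) = 4.624°.
λ₂ = λ₁ + Δλ = -91.680°.
The forward bearing on arrival equals the back-azimuth from the destination plus 180°.
Back-azimuth from P₂ (-65.6°, -91.7°) to P₁ (-32.4°, -96.3°), with Δλ' = λ₁ − λ₂ = -4.6°: atan2( sin Δλ' cos φ₁ , cos φ₂ sin φ₁ − sin φ₂ cos φ₁ cos Δλ' ) = 352.9°.
Final bearing = (352.9° + 180°) mod 360° = 172.9°.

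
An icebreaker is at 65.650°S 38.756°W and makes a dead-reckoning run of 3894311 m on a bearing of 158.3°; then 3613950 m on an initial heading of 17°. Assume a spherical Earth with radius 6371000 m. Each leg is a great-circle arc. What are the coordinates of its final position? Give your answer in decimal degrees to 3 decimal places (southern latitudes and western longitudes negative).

Apply the spherical direct solution leg by leg, carrying full precision between legs.
Leg 1: from (-65.650°, -38.756°), δ = 3894311/6371000 = 0.611256 rad, θ = 158.3° → φ = -75.002°, λ = 86.164°.
Leg 2: from (-75.002°, 86.164°), δ = 3613950/6371000 = 0.567250 rad, θ = 17° → φ = -42.975°, λ = 98.563°.

latitude -42.975°, longitude 98.563°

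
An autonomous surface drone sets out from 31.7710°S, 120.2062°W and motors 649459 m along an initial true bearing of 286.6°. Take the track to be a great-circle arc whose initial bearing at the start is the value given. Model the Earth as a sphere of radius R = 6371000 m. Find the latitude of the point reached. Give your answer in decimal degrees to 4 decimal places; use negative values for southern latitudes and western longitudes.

δ = 649459/6371000 = 0.101940 rad (5.8407°).
With φ₁ = -31.7710° = -0.554509 rad and θ = 286.6° = 5.002114 rad:
Applying the spherical law of cosines for sides, sin φ₂ = sin φ₁ cos δ + cos φ₁ sin δ cos θ = -0.499076, so φ₂ = -29.9389°.
For the longitude increment, Δλ = atan2( sin θ sin δ cos φ₁, cos δ − sin φ₁ sin φ₂ ) = atan2(-0.082909, 0.732032) = -6.4617°.
λ₂ = -120.2062° + -6.4617° = -126.6679°.

latitude -29.9389°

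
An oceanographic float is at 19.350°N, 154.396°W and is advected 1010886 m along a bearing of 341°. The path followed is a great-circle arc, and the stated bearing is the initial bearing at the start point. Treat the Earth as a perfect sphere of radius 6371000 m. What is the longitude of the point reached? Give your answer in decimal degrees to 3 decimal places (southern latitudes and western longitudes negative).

longitude -157.733°

Angular distance δ = d/R = 1010886 / 6371000 = 0.158670 rad.
With φ₁ = 19.350° = 0.337721 rad and θ = 341° = 5.951573 rad:
Destination latitude: φ₂ = arcsin( sin φ₁ cos δ + cos φ₁ sin δ cos θ ) = arcsin(0.468133) = 27.913°.
Δλ = atan2( sin θ sin δ cos φ₁ , cos δ − sin φ₁ sin φ₂ ) = atan2(-0.048536, 0.832328) = -0.058247 rad = -3.337°.
λ₂ = -154.396° + -3.337° = -157.733°.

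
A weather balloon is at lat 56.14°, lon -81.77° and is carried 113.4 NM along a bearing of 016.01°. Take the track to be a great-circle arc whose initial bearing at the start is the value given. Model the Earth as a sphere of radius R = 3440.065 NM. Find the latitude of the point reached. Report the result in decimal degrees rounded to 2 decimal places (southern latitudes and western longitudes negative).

latitude 57.95°

δ = 113.4/3440.065 = 0.032964 rad (1.8887°).
Converting: φ₁ = 0.979828 rad, θ = 0.279427 rad.
sin φ₂ = sin φ₁ cos δ + cos φ₁ sin δ cos θ = (0.830401)(0.999457) + (0.557166)(0.032959)(0.961214) = 0.847601
φ₂ = asin(0.847601) = 1.011449 rad = 57.95°.
For the longitude increment, Δλ = atan2( sin θ sin δ cos φ₁, cos δ − sin φ₁ sin φ₂ ) = atan2(0.005065, 0.295607) = 0.98°.
λ₂ = -81.77° + 0.98° = -80.79°.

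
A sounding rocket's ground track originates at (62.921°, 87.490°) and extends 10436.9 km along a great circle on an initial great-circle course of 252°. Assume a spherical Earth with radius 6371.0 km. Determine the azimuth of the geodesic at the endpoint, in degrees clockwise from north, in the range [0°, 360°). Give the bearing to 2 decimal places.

final bearing 206.22°

The arc subtends δ = 10436.9/6371 = 1.638189 rad at the centre.
Start latitude φ₁ = 1.098179 rad; initial bearing θ = 4.398230 rad.
Applying the spherical law of cosines for sides, sin φ₂ = sin φ₁ cos δ + cos φ₁ sin δ cos θ = -0.200310, so φ₂ = -11.555°.
Then Δλ = atan2(-0.431956, 0.111011) = -1.319244 rad, from sin θ sin δ cos φ₁ over cos δ − sin φ₁ sin φ₂.
λ₂ = λ₁ + Δλ = 11.903°.
The forward bearing on arrival equals the back-azimuth from the destination plus 180°.
Back-azimuth from P₂ (-11.56°, 11.90°) to P₁ (62.92°, 87.49°), with Δλ' = λ₁ − λ₂ = 75.59°: atan2( sin Δλ' cos φ₁ , cos φ₂ sin φ₁ − sin φ₂ cos φ₁ cos Δλ' ) = 26.22°.
Final bearing = (26.22° + 180°) mod 360° = 206.22°.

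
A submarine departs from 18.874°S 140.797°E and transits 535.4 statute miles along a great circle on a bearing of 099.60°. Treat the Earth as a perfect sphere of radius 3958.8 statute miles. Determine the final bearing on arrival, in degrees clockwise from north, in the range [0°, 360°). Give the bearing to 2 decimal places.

Angular distance δ = d/R = 535.4 / 3958.8 = 0.135243 rad.
Converting: φ₁ = -0.329413 rad, θ = 1.738348 rad.
sin φ₂ = sin φ₁ cos δ + cos φ₁ sin δ cos θ = (-0.323488)(0.990869) + (0.946232)(0.134831)(-0.166769) = -0.341811
φ₂ = asin(-0.341811) = -0.348843 rad = -19.987°.
Then Δλ = atan2(0.125795, 0.880297) = 0.141940 rad, from sin θ sin δ cos φ₁ over cos δ − sin φ₁ sin φ₂.
λ₂ = 140.797° + 8.133° = 148.930°.
The forward bearing on arrival equals the back-azimuth from the destination plus 180°.
Back-azimuth from P₂ (-19.99°, 148.93°) to P₁ (-18.87°, 140.80°), with Δλ' = λ₁ − λ₂ = -8.13°: atan2( sin Δλ' cos φ₁ , cos φ₂ sin φ₁ − sin φ₂ cos φ₁ cos Δλ' ) = 276.89°.
Final bearing = (276.89° + 180°) mod 360° = 96.89°.

final bearing 96.89°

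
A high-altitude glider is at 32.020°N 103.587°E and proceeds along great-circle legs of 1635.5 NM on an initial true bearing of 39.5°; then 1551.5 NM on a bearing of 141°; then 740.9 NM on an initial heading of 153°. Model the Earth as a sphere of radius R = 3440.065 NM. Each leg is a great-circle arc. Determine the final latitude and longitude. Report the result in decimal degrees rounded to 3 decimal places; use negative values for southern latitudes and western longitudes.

Apply the spherical direct solution leg by leg, carrying full precision between legs.
Leg 1: from (32.020°, 103.587°), δ = 1635.5/3440.065 = 0.475427 rad, θ = 39.5° → φ = 50.432°, λ = 130.784°.
Leg 2: from (50.432°, 130.784°), δ = 1551.5/3440.065 = 0.451009 rad, θ = 141° → φ = 28.556°, λ = 148.982°.
Leg 3: from (28.556°, 148.982°), δ = 740.9/3440.065 = 0.215374 rad, θ = 153° → φ = 17.440°, λ = 154.819°.

latitude 17.440°, longitude 154.819°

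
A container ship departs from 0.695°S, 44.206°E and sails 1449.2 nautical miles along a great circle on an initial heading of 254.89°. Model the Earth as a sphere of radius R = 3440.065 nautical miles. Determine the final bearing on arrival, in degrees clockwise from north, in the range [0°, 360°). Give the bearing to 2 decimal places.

The arc subtends δ = 1449.2/3440.065 = 0.421271 rad at the centre.
Converting: φ₁ = -0.012130 rad, θ = 4.448670 rad.
Applying the spherical law of cosines for sides, sin φ₂ = sin φ₁ cos δ + cos φ₁ sin δ cos θ = -0.117656, so φ₂ = -6.757°.
For the longitude increment, Δλ = atan2( sin θ sin δ cos φ₁, cos δ − sin φ₁ sin φ₂ ) = atan2(-0.394754, 0.911143) = -23.425°.
λ₂ = λ₁ + Δλ = 20.781°.
The forward bearing on arrival equals the back-azimuth from the destination plus 180°.
Back-azimuth from P₂ (-6.76°, 20.78°) to P₁ (-0.69°, 44.21°), with Δλ' = λ₁ − λ₂ = 23.42°: atan2( sin Δλ' cos φ₁ , cos φ₂ sin φ₁ − sin φ₂ cos φ₁ cos Δλ' ) = 76.44°.
Final bearing = (76.44° + 180°) mod 360° = 256.44°.

final bearing 256.44°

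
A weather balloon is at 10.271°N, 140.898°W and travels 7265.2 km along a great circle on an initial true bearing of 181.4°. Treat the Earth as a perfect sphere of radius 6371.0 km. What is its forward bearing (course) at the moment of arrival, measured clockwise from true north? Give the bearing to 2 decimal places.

δ = 7265.2/6371 = 1.140355 rad (65.3375°).
Start latitude φ₁ = 0.179263 rad; initial bearing θ = 3.166027 rad.
sin φ₂ = sin φ₁ cos δ + cos φ₁ sin δ cos θ = (0.178304)(0.417272) + (0.983975)(0.908782)(-0.999701) = -0.819550
φ₂ = asin(-0.819550) = -0.960626 rad = -55.040°.
Δλ = atan2( sin θ sin δ cos φ₁ , cos δ − sin φ₁ sin φ₂ ) = atan2(-0.021848, 0.563401) = -0.038759 rad = -2.221°.
Hence λ₂ = -140.898° + -2.221° = -143.119°.
The forward bearing on arrival equals the back-azimuth from the destination plus 180°.
Back-azimuth from P₂ (-55.04°, -143.12°) to P₁ (10.27°, -140.90°), with Δλ' = λ₁ − λ₂ = 2.22°: atan2( sin Δλ' cos φ₁ , cos φ₂ sin φ₁ − sin φ₂ cos φ₁ cos Δλ' ) = 2.40°.
Final bearing = (2.40° + 180°) mod 360° = 182.40°.

final bearing 182.40°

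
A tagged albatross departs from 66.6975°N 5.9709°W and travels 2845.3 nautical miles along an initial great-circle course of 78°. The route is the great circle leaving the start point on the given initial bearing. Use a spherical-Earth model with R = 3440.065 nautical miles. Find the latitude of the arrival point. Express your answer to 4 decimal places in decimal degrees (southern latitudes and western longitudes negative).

latitude 43.0249°

δ = 2845.3/3440.065 = 0.827106 rad (47.3897°).
Converting: φ₁ = 1.164091 rad, θ = 1.361357 rad.
Destination latitude: φ₂ = arcsin( sin φ₁ cos δ + cos φ₁ sin δ cos θ ) = arcsin(0.682316) = 43.0249°.
For the longitude increment, Δλ = atan2( sin θ sin δ cos φ₁, cos δ − sin φ₁ sin φ₂ ) = atan2(0.284779, 0.050350) = 79.9736°.
Hence λ₂ = -5.9709° + 79.9736° = 74.0027°.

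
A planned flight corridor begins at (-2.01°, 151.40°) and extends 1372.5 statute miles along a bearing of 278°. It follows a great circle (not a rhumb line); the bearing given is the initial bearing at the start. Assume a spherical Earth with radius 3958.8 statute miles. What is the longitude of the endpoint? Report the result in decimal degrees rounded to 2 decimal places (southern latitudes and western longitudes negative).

Central angle δ = d/R = 0.346696 rad.
With φ₁ = -2.01° = -0.035081 rad and θ = 278° = 4.852015 rad:
sin φ₂ = sin φ₁ cos δ + cos φ₁ sin δ cos θ = (-0.035074)(0.940501) + (0.999385)(0.339792)(0.139173) = 0.014274
φ₂ = asin(0.014274) = 0.014274 rad = 0.82°.
Then Δλ = atan2(-0.336278, 0.941001) = -0.343219 rad, from sin θ sin δ cos φ₁ over cos δ − sin φ₁ sin φ₂.
Hence λ₂ = 151.40° + -19.66° = 131.74°.

longitude 131.74°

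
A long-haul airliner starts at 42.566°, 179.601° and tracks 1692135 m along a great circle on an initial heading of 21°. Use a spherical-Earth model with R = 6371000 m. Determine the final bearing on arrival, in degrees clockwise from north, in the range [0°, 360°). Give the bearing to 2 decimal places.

final bearing 28.51°

δ = 1692135/6371000 = 0.265600 rad (15.2177°).
With φ₁ = 42.566° = 0.742917 rad and θ = 21° = 0.366519 rad:
Destination latitude: φ₂ = arcsin( sin φ₁ cos δ + cos φ₁ sin δ cos θ ) = arcsin(0.833202) = 56.429°.
For the longitude increment, Δλ = atan2( sin θ sin δ cos φ₁, cos δ − sin φ₁ sin φ₂ ) = atan2(0.069280, 0.401325) = 9.794°.
λ₂ = 179.601° + 9.794° = 189.395°, normalized to (−180°, 180°] → -170.605°.
The forward bearing on arrival equals the back-azimuth from the destination plus 180°.
Back-azimuth from P₂ (56.43°, -170.60°) to P₁ (42.57°, 179.60°), with Δλ' = λ₁ − λ₂ = 350.21°: atan2( sin Δλ' cos φ₁ , cos φ₂ sin φ₁ − sin φ₂ cos φ₁ cos Δλ' ) = 208.51°.
Final bearing = (208.51° + 180°) mod 360° = 28.51°.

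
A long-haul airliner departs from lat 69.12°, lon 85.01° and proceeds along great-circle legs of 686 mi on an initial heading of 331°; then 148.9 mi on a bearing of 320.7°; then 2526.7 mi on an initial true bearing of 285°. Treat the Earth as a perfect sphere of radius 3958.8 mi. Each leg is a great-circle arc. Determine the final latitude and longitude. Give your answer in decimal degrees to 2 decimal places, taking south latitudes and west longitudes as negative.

Apply the spherical direct solution leg by leg, carrying full precision between legs.
Leg 1: from (69.12°, 85.01°), δ = 686/3958.8 = 0.173285 rad, θ = 331° → φ = 76.93°, λ = 63.32°.
Leg 2: from (76.93°, 63.32°), δ = 148.9/3958.8 = 0.037612 rad, θ = 320.7° → φ = 78.51°, λ = 56.45°.
Leg 3: from (78.51°, 56.45°), δ = 2526.7/3958.8 = 0.638249 rad, θ = 285° → φ = 54.86°, λ = -32.67°.

latitude 54.86°, longitude -32.67°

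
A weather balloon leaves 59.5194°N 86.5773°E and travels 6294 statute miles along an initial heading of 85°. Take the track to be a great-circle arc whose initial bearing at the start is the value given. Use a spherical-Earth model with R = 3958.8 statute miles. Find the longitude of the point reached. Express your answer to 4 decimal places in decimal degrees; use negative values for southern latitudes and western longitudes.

longitude -178.5578°

The arc subtends δ = 6294/3958.8 = 1.589876 rad at the centre.
With φ₁ = 59.5194° = 1.038809 rad and θ = 85° = 1.483530 rad:
sin φ₂ = sin φ₁ cos δ + cos φ₁ sin δ cos θ = (0.861801)(-0.019078) + (0.507247)(0.999818)(0.087156) = 0.027760
φ₂ = asin(0.027760) = 0.027763 rad = 1.5907°.
Δλ = atan2( sin θ sin δ cos φ₁ , cos δ − sin φ₁ sin φ₂ ) = atan2(0.505224, -0.043002) = 1.655706 rad = 94.8649°.
λ₂ = 86.5773° + 94.8649° = 181.4422°, normalized to (−180°, 180°] → -178.5578°.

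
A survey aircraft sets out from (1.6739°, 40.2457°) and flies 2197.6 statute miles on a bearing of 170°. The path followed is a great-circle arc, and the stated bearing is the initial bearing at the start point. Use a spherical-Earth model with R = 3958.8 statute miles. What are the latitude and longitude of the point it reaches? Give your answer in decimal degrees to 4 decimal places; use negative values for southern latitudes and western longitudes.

latitude -29.6032°, longitude 46.2878°

The arc subtends δ = 2197.6/3958.8 = 0.555118 rad at the centre.
With φ₁ = 1.6739° = 0.029215 rad and θ = 170° = 2.967060 rad:
Applying the spherical law of cosines for sides, sin φ₂ = sin φ₁ cos δ + cos φ₁ sin δ cos θ = -0.493990, so φ₂ = -29.6032°.
For the longitude increment, Δλ = atan2( sin θ sin δ cos φ₁, cos δ − sin φ₁ sin φ₂ ) = atan2(0.091481, 0.864268) = 6.0421°.
Hence λ₂ = 40.2457° + 6.0421° = 46.2878°.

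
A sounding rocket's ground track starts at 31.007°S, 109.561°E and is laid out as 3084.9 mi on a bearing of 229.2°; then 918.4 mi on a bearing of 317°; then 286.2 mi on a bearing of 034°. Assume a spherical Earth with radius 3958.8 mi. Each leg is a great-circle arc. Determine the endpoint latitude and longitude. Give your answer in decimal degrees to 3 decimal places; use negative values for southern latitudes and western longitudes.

Apply the spherical direct solution leg by leg, carrying full precision between legs.
Leg 1: from (-31.007°, 109.561°), δ = 3084.9/3958.8 = 0.779251 rad, θ = 229.2° → φ = -49.470°, λ = 54.614°.
Leg 2: from (-49.470°, 54.614°), δ = 918.4/3958.8 = 0.231989 rad, θ = 317° → φ = -39.082°, λ = 42.960°.
Leg 3: from (-39.082°, 42.960°), δ = 286.2/3958.8 = 0.072295 rad, θ = 34° → φ = -35.613°, λ = 45.808°.

latitude -35.613°, longitude 45.808°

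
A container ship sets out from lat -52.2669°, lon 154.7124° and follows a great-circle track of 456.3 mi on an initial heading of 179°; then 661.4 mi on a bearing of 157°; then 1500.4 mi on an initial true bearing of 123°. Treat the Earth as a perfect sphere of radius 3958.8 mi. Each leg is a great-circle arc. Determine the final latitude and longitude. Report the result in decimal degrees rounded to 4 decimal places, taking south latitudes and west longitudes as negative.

Apply the spherical direct solution leg by leg, carrying full precision between legs.
Leg 1: from (-52.2669°, 154.7124°), δ = 456.3/3958.8 = 0.115262 rad, θ = 179° → φ = -58.8697°, λ = 154.9348°.
Leg 2: from (-58.8697°, 154.9348°), δ = 661.4/3958.8 = 0.167071 rad, θ = 157° → φ = -67.4004°, λ = 164.6693°.
Leg 3: from (-67.4004°, 164.6693°), δ = 1500.4/3958.8 = 0.379004 rad, θ = 123° → φ = -69.2500°, λ = -134.1853°.

latitude -69.2500°, longitude -134.1853°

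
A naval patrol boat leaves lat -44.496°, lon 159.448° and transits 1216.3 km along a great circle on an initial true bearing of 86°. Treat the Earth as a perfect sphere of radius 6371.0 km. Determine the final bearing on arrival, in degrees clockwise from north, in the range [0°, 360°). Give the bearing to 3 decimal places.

Angular distance δ = d/R = 1216.3 / 6371 = 0.190912 rad.
Converting: φ₁ = -0.776602 rad, θ = 1.500983 rad.
sin φ₂ = sin φ₁ cos δ + cos φ₁ sin δ cos θ = (-0.700859)(0.981832) + (0.713299)(0.189754)(0.069756) = -0.678684
φ₂ = asin(-0.678684) = -0.745970 rad = -42.741°.
Δλ = atan2( sin θ sin δ cos φ₁ , cos δ − sin φ₁ sin φ₂ ) = atan2(0.135022, 0.506169) = 0.260683 rad = 14.936°.
λ₂ = λ₁ + Δλ = 174.384°.
The forward bearing on arrival equals the back-azimuth from the destination plus 180°.
Back-azimuth from P₂ (-42.741°, 174.384°) to P₁ (-44.496°, 159.448°), with Δλ' = λ₁ − λ₂ = -14.936°: atan2( sin Δλ' cos φ₁ , cos φ₂ sin φ₁ − sin φ₂ cos φ₁ cos Δλ' ) = 255.665°.
Final bearing = (255.665° + 180°) mod 360° = 75.665°.

final bearing 75.665°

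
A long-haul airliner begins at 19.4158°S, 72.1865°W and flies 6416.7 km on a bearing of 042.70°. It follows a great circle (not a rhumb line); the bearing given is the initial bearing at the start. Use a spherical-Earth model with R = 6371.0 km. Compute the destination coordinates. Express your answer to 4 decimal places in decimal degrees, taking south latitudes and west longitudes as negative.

latitude 24.0991°, longitude -33.2837°

δ = 6416.7/6371 = 1.007173 rad (57.7068°).
Start latitude φ₁ = -0.338870 rad; initial bearing θ = 0.745256 rad.
sin φ₂ = sin φ₁ cos δ + cos φ₁ sin δ cos θ = (-0.332421)(0.534252) + (0.943131)(0.845325)(0.734915) = 0.408315
φ₂ = asin(0.408315) = 0.420608 rad = 24.0991°.
Δλ = atan2( sin θ sin δ cos φ₁ , cos δ − sin φ₁ sin φ₂ ) = atan2(0.540664, 0.669985) = 0.678982 rad = 38.9028°.
Hence λ₂ = -72.1865° + 38.9028° = -33.2837°.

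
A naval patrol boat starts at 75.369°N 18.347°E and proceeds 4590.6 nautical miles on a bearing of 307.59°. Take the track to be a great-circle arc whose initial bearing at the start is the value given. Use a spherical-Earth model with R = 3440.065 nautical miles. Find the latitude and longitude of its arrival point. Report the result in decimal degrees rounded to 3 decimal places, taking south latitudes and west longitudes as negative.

The arc subtends δ = 4590.6/3440.065 = 1.334452 rad at the centre.
With φ₁ = 75.369° = 1.315437 rad and θ = 307.59° = 5.368458 rad:
sin φ₂ = sin φ₁ cos δ + cos φ₁ sin δ cos θ = (0.967573)(0.234151) + (0.252593)(0.972200)(0.610007) = 0.376358
φ₂ = asin(0.376358) = 0.385862 rad = 22.108°.
Δλ = atan2( sin θ sin δ cos φ₁ , cos δ − sin φ₁ sin φ₂ ) = atan2(-0.194589, -0.130003) = -2.159782 rad = -123.746°.
λ₂ = λ₁ + Δλ = -105.399°.

latitude 22.108°, longitude -105.399°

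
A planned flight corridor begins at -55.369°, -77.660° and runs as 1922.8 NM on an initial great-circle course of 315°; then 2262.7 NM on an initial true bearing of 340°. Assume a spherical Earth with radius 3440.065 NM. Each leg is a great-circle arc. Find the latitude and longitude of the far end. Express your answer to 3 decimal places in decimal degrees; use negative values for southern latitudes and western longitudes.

latitude 6.840°, longitude -115.198°

Apply the spherical direct solution leg by leg, carrying full precision between legs.
Leg 1: from (-55.369°, -77.660°), δ = 1922.8/3440.065 = 0.558943 rad, θ = 315° → φ = -28.981°, λ = -103.042°.
Leg 2: from (-28.981°, -103.042°), δ = 2262.7/3440.065 = 0.657749 rad, θ = 340° → φ = 6.840°, λ = -115.198°.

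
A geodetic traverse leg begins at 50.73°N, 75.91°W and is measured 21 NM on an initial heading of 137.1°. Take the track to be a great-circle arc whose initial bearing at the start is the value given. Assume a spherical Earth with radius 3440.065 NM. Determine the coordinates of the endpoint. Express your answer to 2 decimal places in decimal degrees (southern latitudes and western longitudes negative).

latitude 50.47°, longitude -75.54°

The arc subtends δ = 21/3440.065 = 0.006105 rad at the centre.
Converting: φ₁ = 0.885406 rad, θ = 2.392846 rad.
Destination latitude: φ₂ = arcsin( sin φ₁ cos δ + cos φ₁ sin δ cos θ ) = arcsin(0.771327) = 50.47°.
Then Δλ = atan2(0.002630, 0.402842) = 0.006529 rad, from sin θ sin δ cos φ₁ over cos δ − sin φ₁ sin φ₂.
λ₂ = λ₁ + Δλ = -75.54°.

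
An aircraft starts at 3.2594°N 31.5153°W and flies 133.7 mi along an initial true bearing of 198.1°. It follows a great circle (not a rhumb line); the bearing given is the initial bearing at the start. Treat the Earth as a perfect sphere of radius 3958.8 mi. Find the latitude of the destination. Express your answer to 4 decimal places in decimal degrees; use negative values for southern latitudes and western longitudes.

Central angle δ = d/R = 0.033773 rad.
Start latitude φ₁ = 0.056887 rad; initial bearing θ = 3.457497 rad.
Destination latitude: φ₂ = arcsin( sin φ₁ cos δ + cos φ₁ sin δ cos θ ) = arcsin(0.024781) = 1.4200°.
Then Δλ = atan2(-0.010473, 0.998021) = -0.010494 rad, from sin θ sin δ cos φ₁ over cos δ − sin φ₁ sin φ₂.
Hence λ₂ = -31.5153° + -0.6013° = -32.1166°.

latitude 1.4200°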